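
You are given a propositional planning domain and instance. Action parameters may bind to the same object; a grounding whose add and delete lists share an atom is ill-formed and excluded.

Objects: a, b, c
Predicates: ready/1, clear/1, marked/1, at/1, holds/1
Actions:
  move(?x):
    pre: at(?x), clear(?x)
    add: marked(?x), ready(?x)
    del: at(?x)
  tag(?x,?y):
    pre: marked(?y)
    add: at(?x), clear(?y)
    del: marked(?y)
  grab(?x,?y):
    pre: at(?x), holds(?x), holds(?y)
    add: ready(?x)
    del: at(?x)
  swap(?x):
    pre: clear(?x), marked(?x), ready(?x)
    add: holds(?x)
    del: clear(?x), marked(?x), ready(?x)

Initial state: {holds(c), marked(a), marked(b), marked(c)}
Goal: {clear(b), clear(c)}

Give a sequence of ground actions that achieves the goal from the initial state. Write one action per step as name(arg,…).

tag(a,b); tag(a,c)

1. tag(a,b)  →  {at(a), clear(b), holds(c), marked(a), marked(c)}
2. tag(a,c)  →  {at(a), clear(b), clear(c), holds(c), marked(a)}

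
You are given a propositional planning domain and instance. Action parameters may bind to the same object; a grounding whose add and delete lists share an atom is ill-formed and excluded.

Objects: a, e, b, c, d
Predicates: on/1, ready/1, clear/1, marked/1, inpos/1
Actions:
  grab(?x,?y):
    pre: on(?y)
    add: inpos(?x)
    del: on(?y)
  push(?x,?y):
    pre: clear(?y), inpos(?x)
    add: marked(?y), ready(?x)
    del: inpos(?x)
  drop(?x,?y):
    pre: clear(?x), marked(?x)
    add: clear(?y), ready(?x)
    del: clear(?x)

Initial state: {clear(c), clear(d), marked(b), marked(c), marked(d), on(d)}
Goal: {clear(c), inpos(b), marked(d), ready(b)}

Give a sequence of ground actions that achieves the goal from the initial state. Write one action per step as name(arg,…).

1. grab(b,d)  →  {clear(c), clear(d), inpos(b), marked(b), marked(c), marked(d)}
2. drop(c,b)  →  {clear(b), clear(d), inpos(b), marked(b), marked(c), marked(d), ready(c)}
3. drop(b,c)  →  {clear(c), clear(d), inpos(b), marked(b), marked(c), marked(d), ready(b), ready(c)}

grab(b,d); drop(c,b); drop(b,c)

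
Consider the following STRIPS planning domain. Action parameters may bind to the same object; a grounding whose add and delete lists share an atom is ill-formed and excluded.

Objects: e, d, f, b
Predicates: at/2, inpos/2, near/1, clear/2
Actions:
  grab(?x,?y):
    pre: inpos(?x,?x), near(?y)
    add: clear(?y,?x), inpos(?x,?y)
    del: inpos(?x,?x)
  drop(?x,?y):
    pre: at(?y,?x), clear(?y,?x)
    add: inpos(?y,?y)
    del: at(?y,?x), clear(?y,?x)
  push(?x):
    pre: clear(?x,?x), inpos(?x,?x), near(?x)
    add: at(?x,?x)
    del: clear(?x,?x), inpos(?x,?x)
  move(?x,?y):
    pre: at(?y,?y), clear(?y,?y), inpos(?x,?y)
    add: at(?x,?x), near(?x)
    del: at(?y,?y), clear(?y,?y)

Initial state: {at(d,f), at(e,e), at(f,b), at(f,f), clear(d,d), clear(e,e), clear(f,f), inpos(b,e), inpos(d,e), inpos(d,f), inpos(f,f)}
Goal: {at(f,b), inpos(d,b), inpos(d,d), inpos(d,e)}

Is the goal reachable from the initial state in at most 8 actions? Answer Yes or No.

1. move(d,f)  →  {at(d,d), at(d,f), at(e,e), at(f,b), clear(d,d), clear(e,e), inpos(b,e), inpos(d,e), inpos(d,f), inpos(f,f), near(d)}
2. grab(f,d)  →  {at(d,d), at(d,f), at(e,e), at(f,b), clear(d,d), clear(d,f), clear(e,e), inpos(b,e), inpos(d,e), inpos(d,f), inpos(f,d), near(d)}
3. drop(d,d)  →  {at(d,f), at(e,e), at(f,b), clear(d,f), clear(e,e), inpos(b,e), inpos(d,d), inpos(d,e), inpos(d,f), inpos(f,d), near(d)}
4. move(b,e)  →  {at(b,b), at(d,f), at(f,b), clear(d,f), inpos(b,e), inpos(d,d), inpos(d,e), inpos(d,f), inpos(f,d), near(b), near(d)}
5. grab(d,b)  →  {at(b,b), at(d,f), at(f,b), clear(b,d), clear(d,f), inpos(b,e), inpos(d,b), inpos(d,e), inpos(d,f), inpos(f,d), near(b), near(d)}
6. drop(f,d)  →  {at(b,b), at(f,b), clear(b,d), inpos(b,e), inpos(d,b), inpos(d,d), inpos(d,e), inpos(d,f), inpos(f,d), near(b), near(d)}
optimal plan length = 6; 6 ≤ 8

Yes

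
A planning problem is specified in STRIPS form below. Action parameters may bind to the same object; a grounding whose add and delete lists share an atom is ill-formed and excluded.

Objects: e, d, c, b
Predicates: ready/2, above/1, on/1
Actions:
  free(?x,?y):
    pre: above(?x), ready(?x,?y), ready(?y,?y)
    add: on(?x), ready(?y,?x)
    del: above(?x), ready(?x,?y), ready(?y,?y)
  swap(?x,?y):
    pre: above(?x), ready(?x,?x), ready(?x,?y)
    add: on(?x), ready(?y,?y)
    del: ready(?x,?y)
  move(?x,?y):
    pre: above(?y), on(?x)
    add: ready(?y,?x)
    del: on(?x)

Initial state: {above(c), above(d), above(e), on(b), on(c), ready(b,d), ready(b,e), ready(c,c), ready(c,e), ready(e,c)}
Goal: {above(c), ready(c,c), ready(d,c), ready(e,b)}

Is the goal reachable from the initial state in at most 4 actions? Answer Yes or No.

Yes

1. move(c,d)  →  {above(c), above(d), above(e), on(b), ready(b,d), ready(b,e), ready(c,c), ready(c,e), ready(d,c), ready(e,c)}
2. move(b,e)  →  {above(c), above(d), above(e), ready(b,d), ready(b,e), ready(c,c), ready(c,e), ready(d,c), ready(e,b), ready(e,c)}
optimal plan length = 2; 2 ≤ 4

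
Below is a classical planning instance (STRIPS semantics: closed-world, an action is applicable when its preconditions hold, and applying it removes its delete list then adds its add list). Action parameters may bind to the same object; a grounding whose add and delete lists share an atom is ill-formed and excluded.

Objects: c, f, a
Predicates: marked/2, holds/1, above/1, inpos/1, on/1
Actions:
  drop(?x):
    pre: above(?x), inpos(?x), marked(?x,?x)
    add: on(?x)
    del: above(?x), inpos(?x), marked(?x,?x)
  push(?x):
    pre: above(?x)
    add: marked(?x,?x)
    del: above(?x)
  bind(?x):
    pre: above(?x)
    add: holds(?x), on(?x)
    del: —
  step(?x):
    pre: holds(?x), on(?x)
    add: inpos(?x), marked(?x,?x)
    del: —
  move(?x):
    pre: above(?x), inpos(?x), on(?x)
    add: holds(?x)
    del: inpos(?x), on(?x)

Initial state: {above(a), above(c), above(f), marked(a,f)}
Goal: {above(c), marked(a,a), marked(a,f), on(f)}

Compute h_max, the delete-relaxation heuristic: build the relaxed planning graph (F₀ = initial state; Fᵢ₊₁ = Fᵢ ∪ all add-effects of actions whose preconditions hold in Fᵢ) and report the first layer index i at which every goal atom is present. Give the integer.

F0 = init (4 atoms)
F1 = F0 ∪ {holds(a), holds(c), holds(f), marked(a,a), marked(c,c), marked(f,f), on(a), on(c), on(f)}  (13 atoms)
goal ⊆ F1  ⇒  h_max = 1

1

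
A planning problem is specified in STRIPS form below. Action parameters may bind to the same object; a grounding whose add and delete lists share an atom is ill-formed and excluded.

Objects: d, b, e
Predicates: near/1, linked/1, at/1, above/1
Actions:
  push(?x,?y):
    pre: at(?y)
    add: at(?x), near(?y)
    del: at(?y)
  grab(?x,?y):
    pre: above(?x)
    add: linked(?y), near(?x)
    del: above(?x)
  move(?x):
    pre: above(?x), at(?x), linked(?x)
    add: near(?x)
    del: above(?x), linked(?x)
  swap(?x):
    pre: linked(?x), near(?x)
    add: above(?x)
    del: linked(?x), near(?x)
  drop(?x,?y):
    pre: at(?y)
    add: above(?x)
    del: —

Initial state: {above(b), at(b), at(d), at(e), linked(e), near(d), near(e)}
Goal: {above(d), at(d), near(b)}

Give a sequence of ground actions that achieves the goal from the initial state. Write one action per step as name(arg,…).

push(d,b); drop(d,d)

1. push(d,b)  →  {above(b), at(d), at(e), linked(e), near(b), near(d), near(e)}
2. drop(d,d)  →  {above(b), above(d), at(d), at(e), linked(e), near(b), near(d), near(e)}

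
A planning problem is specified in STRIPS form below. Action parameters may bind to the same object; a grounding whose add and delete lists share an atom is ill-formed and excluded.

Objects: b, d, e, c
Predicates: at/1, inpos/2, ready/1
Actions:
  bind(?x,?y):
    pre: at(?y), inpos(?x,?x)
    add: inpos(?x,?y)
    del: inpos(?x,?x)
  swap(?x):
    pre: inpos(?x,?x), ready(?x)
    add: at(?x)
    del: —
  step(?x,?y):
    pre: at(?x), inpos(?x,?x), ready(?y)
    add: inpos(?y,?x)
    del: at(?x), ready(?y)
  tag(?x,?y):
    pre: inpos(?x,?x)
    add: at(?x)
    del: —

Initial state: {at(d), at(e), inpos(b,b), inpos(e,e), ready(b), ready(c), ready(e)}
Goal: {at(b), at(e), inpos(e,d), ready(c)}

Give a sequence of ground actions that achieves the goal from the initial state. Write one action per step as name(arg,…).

bind(e,d); swap(b)

1. bind(e,d)  →  {at(d), at(e), inpos(b,b), inpos(e,d), ready(b), ready(c), ready(e)}
2. swap(b)  →  {at(b), at(d), at(e), inpos(b,b), inpos(e,d), ready(b), ready(c), ready(e)}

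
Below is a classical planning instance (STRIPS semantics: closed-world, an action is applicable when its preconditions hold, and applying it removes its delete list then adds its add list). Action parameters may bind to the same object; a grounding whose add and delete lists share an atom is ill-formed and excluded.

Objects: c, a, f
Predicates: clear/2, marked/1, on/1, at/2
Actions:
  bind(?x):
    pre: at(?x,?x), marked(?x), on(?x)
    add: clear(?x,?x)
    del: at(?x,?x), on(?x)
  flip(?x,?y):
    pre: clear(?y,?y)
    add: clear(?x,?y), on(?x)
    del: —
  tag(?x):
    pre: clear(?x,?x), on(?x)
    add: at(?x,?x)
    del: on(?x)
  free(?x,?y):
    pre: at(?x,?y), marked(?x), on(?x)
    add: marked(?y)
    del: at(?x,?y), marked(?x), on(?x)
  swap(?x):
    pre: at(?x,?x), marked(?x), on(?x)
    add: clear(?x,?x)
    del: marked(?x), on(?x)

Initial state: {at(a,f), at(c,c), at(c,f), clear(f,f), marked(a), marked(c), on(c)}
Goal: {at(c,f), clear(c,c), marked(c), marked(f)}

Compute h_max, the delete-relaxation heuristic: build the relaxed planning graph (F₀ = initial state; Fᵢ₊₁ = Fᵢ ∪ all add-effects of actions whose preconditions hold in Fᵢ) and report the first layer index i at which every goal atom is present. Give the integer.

F0 = init (7 atoms)
F1 = F0 ∪ {clear(a,f), clear(c,c), clear(c,f), marked(f), on(a), on(f)}  (13 atoms)
goal ⊆ F1  ⇒  h_max = 1

1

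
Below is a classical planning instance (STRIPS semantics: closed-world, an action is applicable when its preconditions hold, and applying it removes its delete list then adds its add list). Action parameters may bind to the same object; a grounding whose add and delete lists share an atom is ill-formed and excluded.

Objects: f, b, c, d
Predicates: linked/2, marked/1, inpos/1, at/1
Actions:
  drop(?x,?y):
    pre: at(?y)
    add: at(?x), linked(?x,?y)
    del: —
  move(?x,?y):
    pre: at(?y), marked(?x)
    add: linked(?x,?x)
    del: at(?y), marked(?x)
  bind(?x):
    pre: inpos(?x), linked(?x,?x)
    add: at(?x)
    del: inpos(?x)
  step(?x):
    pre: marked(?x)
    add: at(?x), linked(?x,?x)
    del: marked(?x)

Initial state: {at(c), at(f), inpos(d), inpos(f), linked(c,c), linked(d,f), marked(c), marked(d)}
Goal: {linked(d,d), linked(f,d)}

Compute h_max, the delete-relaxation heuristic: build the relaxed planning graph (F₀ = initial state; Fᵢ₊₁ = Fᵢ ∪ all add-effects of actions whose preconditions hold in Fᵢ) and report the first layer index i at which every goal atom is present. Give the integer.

2

F0 = init (8 atoms)
F1 = F0 ∪ {at(b), at(d), linked(b,c), linked(b,f), linked(c,f), linked(d,c), linked(d,d), linked(f,c), linked(f,f)}  (17 atoms)
F2 = F1 ∪ {linked(b,b), linked(b,d), linked(c,b), linked(c,d), linked(d,b), linked(f,b), linked(f,d)}  (24 atoms)
goal ⊆ F2  ⇒  h_max = 2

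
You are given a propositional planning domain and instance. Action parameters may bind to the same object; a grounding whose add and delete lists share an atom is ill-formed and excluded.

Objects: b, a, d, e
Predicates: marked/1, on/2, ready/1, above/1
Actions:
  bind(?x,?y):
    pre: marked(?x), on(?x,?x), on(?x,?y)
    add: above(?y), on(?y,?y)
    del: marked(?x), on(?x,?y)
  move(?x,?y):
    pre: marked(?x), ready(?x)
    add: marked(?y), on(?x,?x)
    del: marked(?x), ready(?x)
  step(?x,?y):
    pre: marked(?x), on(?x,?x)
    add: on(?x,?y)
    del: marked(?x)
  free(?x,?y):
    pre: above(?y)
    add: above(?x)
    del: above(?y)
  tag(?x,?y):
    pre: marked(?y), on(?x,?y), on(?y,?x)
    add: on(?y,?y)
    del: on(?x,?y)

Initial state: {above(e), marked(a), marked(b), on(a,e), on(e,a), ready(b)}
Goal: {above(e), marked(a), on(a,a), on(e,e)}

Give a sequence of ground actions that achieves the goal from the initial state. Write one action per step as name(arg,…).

move(b,e); tag(a,e); bind(e,a)

1. move(b,e)  →  {above(e), marked(a), marked(e), on(a,e), on(b,b), on(e,a)}
2. tag(a,e)  →  {above(e), marked(a), marked(e), on(b,b), on(e,a), on(e,e)}
3. bind(e,a)  →  {above(a), above(e), marked(a), on(a,a), on(b,b), on(e,e)}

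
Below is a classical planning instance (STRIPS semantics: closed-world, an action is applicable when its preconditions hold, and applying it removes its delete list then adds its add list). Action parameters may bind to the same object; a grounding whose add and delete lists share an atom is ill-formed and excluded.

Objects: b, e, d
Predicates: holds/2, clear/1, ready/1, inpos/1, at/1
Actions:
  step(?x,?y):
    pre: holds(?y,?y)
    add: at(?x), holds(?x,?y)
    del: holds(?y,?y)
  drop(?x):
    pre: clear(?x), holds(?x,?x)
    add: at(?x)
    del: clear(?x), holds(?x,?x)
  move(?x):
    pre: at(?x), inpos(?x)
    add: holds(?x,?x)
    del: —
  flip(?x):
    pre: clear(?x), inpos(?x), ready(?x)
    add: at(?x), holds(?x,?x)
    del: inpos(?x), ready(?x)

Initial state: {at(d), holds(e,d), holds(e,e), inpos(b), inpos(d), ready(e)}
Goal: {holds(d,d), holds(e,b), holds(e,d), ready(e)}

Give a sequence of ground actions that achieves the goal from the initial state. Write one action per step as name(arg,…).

1. step(b,e)  →  {at(b), at(d), holds(b,e), holds(e,d), inpos(b), inpos(d), ready(e)}
2. move(b)  →  {at(b), at(d), holds(b,b), holds(b,e), holds(e,d), inpos(b), inpos(d), ready(e)}
3. step(e,b)  →  {at(b), at(d), at(e), holds(b,e), holds(e,b), holds(e,d), inpos(b), inpos(d), ready(e)}
4. move(d)  →  {at(b), at(d), at(e), holds(b,e), holds(d,d), holds(e,b), holds(e,d), inpos(b), inpos(d), ready(e)}

step(b,e); move(b); step(e,b); move(d)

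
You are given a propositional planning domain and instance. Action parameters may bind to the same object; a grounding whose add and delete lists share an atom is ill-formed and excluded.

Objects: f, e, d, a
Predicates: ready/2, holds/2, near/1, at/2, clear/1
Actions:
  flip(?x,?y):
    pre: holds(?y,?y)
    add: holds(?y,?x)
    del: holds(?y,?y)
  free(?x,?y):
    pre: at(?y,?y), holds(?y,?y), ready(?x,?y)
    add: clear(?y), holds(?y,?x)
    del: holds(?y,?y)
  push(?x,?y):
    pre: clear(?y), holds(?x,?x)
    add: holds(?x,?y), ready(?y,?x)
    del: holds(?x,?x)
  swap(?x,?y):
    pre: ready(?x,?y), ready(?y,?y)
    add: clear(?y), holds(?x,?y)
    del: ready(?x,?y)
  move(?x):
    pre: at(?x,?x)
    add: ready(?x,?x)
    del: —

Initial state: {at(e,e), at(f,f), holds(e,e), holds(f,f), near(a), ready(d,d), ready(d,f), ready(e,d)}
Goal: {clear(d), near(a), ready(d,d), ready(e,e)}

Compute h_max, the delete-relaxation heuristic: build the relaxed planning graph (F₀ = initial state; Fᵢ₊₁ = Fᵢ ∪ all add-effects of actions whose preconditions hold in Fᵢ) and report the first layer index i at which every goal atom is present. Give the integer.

1

F0 = init (8 atoms)
F1 = F0 ∪ {clear(d), clear(f), holds(d,d), holds(e,a), holds(e,d), holds(e,f), holds(f,a), holds(f,d), holds(f,e), ready(e,e), ready(f,f)}  (19 atoms)
goal ⊆ F1  ⇒  h_max = 1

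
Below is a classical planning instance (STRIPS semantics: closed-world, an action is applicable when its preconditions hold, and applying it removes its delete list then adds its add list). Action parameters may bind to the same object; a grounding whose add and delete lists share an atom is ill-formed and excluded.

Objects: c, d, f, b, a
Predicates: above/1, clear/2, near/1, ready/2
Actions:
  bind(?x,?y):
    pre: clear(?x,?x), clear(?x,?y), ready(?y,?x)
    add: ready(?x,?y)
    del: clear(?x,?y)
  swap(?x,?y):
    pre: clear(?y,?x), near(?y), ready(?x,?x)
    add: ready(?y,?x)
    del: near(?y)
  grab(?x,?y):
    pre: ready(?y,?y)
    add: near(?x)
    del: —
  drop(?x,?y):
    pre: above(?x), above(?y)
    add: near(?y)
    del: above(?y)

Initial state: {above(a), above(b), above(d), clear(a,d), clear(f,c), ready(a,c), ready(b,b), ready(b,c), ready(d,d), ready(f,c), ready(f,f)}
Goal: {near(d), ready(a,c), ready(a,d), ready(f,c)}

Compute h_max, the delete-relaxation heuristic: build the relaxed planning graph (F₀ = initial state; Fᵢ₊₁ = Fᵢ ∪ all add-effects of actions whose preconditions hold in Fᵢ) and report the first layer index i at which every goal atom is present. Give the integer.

2

F0 = init (11 atoms)
F1 = F0 ∪ {near(a), near(b), near(c), near(d), near(f)}  (16 atoms)
F2 = F1 ∪ {ready(a,d)}  (17 atoms)
goal ⊆ F2  ⇒  h_max = 2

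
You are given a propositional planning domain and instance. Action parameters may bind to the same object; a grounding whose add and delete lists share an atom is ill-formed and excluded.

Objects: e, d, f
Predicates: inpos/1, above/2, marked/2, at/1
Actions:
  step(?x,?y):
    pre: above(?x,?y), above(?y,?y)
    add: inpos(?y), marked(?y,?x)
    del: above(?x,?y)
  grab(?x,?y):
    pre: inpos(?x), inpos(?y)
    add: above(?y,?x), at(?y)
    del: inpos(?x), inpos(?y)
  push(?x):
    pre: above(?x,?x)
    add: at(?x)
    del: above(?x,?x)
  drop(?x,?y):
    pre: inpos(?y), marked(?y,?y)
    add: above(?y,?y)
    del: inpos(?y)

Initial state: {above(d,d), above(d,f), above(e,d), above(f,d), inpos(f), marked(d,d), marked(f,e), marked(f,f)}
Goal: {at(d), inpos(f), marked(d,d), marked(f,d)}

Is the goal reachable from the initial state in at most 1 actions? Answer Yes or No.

No

1. grab(f,f)  →  {above(d,d), above(d,f), above(e,d), above(f,d), above(f,f), at(f), marked(d,d), marked(f,e), marked(f,f)}
2. step(d,f)  →  {above(d,d), above(e,d), above(f,d), above(f,f), at(f), inpos(f), marked(d,d), marked(f,d), marked(f,e), marked(f,f)}
3. push(d)  →  {above(e,d), above(f,d), above(f,f), at(d), at(f), inpos(f), marked(d,d), marked(f,d), marked(f,e), marked(f,f)}
optimal plan length = 3; 3 > 1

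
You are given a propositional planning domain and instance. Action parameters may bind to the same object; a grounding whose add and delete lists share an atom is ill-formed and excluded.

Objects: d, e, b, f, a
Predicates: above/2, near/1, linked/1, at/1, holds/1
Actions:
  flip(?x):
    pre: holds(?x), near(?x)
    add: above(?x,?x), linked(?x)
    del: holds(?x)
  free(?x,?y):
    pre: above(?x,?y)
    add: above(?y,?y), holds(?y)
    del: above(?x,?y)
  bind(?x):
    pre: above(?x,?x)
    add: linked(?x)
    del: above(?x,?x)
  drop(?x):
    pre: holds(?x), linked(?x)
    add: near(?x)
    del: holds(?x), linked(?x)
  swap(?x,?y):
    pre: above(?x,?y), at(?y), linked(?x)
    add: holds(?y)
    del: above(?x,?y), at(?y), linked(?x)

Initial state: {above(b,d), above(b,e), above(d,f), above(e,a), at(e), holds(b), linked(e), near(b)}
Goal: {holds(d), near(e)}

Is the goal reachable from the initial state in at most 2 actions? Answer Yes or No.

1. free(b,d)  →  {above(b,e), above(d,d), above(d,f), above(e,a), at(e), holds(b), holds(d), linked(e), near(b)}
2. free(b,e)  →  {above(d,d), above(d,f), above(e,a), above(e,e), at(e), holds(b), holds(d), holds(e), linked(e), near(b)}
3. drop(e)  →  {above(d,d), above(d,f), above(e,a), above(e,e), at(e), holds(b), holds(d), near(b), near(e)}
optimal plan length = 3; 3 > 2

No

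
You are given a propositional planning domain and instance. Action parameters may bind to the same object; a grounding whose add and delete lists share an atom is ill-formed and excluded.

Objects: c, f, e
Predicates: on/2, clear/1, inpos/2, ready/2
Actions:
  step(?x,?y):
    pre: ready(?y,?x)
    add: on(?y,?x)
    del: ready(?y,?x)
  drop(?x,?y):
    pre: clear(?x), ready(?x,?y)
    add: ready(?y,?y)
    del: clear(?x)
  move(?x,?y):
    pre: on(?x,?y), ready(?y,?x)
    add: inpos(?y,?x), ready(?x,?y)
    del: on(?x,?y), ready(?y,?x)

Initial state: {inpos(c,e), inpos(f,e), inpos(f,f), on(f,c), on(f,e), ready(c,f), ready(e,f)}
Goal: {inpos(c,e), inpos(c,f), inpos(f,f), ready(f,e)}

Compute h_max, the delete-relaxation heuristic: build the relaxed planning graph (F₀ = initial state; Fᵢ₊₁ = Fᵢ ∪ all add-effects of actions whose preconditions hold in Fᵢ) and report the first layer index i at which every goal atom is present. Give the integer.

1

F0 = init (7 atoms)
F1 = F0 ∪ {inpos(c,f), inpos(e,f), on(c,f), on(e,f), ready(f,c), ready(f,e)}  (13 atoms)
goal ⊆ F1  ⇒  h_max = 1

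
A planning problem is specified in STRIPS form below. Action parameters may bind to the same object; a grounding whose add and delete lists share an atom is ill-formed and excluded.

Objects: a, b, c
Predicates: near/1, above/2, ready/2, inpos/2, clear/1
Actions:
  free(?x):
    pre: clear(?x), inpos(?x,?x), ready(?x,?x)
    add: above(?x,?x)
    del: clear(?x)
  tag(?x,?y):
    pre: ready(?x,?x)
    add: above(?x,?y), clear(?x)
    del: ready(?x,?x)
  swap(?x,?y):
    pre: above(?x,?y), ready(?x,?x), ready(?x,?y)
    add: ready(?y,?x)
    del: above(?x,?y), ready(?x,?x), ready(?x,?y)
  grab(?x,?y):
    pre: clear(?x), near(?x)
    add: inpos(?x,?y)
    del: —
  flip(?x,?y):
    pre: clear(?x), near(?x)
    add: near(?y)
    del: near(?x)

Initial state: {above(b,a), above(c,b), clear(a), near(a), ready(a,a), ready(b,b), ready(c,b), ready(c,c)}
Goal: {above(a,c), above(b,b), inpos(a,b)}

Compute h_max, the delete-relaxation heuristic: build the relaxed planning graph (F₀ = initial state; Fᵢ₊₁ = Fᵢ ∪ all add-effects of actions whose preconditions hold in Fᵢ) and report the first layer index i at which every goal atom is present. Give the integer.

F0 = init (8 atoms)
F1 = F0 ∪ {above(a,a), above(a,b), above(a,c), above(b,b), above(b,c), above(c,a), above(c,c), clear(b), clear(c), inpos(a,a), inpos(a,b), inpos(a,c), near(b), near(c), ready(b,c)}  (23 atoms)
goal ⊆ F1  ⇒  h_max = 1

1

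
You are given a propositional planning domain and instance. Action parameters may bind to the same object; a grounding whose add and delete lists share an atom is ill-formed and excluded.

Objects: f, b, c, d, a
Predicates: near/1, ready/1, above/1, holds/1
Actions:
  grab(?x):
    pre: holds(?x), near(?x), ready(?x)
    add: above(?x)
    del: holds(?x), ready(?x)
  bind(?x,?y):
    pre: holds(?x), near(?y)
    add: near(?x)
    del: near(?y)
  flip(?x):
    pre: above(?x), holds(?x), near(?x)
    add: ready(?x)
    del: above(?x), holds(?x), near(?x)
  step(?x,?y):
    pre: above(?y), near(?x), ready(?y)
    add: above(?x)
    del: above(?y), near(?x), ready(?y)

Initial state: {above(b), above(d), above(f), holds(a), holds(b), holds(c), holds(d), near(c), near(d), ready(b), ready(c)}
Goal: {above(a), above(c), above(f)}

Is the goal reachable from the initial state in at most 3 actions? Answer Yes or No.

1. grab(c)  →  {above(b), above(c), above(d), above(f), holds(a), holds(b), holds(d), near(c), near(d), ready(b)}
2. bind(a,c)  →  {above(b), above(c), above(d), above(f), holds(a), holds(b), holds(d), near(a), near(d), ready(b)}
3. step(a,b)  →  {above(a), above(c), above(d), above(f), holds(a), holds(b), holds(d), near(d)}
optimal plan length = 3; 3 ≤ 3

Yes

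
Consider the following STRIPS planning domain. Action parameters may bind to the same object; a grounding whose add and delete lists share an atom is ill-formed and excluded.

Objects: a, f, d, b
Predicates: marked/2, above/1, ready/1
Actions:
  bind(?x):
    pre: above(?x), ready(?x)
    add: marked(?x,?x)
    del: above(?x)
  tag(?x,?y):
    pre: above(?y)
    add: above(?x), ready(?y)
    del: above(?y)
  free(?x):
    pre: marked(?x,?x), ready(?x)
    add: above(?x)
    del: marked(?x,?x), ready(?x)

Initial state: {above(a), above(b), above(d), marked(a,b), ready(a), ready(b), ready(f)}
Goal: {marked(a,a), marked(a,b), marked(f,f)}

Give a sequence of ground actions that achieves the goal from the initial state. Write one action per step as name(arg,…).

1. bind(a)  →  {above(b), above(d), marked(a,a), marked(a,b), ready(a), ready(b), ready(f)}
2. tag(f,d)  →  {above(b), above(f), marked(a,a), marked(a,b), ready(a), ready(b), ready(d), ready(f)}
3. bind(f)  →  {above(b), marked(a,a), marked(a,b), marked(f,f), ready(a), ready(b), ready(d), ready(f)}

bind(a); tag(f,d); bind(f)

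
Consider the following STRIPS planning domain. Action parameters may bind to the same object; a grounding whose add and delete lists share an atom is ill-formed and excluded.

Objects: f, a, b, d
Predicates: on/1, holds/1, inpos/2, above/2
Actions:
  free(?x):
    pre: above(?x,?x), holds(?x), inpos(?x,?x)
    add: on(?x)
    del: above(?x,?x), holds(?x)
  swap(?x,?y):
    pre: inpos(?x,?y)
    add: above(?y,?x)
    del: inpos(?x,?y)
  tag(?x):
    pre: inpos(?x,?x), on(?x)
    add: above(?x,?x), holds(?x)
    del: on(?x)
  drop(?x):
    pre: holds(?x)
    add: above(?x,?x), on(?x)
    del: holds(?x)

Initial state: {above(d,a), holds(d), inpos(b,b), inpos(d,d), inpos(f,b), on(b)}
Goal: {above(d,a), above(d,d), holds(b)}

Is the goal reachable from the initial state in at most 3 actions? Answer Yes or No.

1. swap(d,d)  →  {above(d,a), above(d,d), holds(d), inpos(b,b), inpos(f,b), on(b)}
2. tag(b)  →  {above(b,b), above(d,a), above(d,d), holds(b), holds(d), inpos(b,b), inpos(f,b)}
optimal plan length = 2; 2 ≤ 3

Yes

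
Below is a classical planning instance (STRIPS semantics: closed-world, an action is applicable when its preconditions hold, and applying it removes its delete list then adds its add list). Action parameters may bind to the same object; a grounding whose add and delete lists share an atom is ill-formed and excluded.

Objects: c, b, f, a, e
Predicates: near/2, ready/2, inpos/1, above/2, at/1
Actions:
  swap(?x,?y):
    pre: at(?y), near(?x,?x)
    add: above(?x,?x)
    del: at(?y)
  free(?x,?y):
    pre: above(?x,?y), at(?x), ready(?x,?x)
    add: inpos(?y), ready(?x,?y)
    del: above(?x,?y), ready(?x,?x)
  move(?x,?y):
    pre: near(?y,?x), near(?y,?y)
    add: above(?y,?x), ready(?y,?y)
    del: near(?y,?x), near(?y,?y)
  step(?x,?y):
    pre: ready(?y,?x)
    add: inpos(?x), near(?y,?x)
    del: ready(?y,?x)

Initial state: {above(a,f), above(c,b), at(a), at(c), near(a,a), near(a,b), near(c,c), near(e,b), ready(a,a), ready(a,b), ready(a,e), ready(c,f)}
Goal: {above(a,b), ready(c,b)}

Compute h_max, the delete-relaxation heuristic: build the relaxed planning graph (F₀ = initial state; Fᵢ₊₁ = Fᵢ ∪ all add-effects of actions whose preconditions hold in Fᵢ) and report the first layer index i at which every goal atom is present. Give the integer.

2

F0 = init (12 atoms)
F1 = F0 ∪ {above(a,a), above(a,b), above(c,c), inpos(a), inpos(b), inpos(e), inpos(f), near(a,e), near(c,f), ready(a,f), ready(c,c)}  (23 atoms)
F2 = F1 ∪ {above(a,e), above(c,f), inpos(c), near(a,f), ready(c,b)}  (28 atoms)
goal ⊆ F2  ⇒  h_max = 2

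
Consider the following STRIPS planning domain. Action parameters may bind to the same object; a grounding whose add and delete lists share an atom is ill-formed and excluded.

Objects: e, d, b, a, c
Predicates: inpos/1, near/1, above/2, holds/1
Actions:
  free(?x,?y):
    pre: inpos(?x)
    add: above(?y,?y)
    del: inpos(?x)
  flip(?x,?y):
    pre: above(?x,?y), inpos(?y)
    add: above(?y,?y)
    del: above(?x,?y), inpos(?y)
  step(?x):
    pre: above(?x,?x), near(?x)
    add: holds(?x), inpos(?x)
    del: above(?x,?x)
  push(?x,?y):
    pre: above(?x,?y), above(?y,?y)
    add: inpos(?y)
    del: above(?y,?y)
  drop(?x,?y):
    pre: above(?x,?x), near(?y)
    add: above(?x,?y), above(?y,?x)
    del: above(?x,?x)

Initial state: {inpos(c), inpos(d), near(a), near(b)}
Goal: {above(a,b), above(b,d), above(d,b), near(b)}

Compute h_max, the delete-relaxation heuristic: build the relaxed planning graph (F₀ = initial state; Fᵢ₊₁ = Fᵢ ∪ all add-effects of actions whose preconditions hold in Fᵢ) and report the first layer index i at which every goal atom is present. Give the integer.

2

F0 = init (4 atoms)
F1 = F0 ∪ {above(a,a), above(b,b), above(c,c), above(d,d), above(e,e)}  (9 atoms)
F2 = F1 ∪ {above(a,b), above(a,c), above(a,d), above(a,e), above(b,a), above(b,c), above(b,d), above(b,e), above(c,a), above(c,b), above(d,a), above(d,b), above(e,a), above(e,b), holds(a), holds(b), inpos(a), inpos(b), inpos(e)}  (28 atoms)
goal ⊆ F2  ⇒  h_max = 2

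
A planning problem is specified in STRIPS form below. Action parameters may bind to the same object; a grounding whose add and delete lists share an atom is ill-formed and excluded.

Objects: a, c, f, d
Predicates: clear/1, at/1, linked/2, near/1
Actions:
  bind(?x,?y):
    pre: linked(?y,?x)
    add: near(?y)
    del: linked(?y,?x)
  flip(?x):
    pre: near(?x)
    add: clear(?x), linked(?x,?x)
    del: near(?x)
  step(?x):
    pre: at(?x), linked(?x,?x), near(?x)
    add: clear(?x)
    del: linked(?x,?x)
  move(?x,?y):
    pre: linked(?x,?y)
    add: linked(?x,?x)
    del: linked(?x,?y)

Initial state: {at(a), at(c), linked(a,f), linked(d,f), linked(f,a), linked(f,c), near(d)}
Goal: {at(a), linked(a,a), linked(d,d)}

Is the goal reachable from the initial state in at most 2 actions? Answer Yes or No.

1. flip(d)  →  {at(a), at(c), clear(d), linked(a,f), linked(d,d), linked(d,f), linked(f,a), linked(f,c)}
2. move(a,f)  →  {at(a), at(c), clear(d), linked(a,a), linked(d,d), linked(d,f), linked(f,a), linked(f,c)}
optimal plan length = 2; 2 ≤ 2

Yes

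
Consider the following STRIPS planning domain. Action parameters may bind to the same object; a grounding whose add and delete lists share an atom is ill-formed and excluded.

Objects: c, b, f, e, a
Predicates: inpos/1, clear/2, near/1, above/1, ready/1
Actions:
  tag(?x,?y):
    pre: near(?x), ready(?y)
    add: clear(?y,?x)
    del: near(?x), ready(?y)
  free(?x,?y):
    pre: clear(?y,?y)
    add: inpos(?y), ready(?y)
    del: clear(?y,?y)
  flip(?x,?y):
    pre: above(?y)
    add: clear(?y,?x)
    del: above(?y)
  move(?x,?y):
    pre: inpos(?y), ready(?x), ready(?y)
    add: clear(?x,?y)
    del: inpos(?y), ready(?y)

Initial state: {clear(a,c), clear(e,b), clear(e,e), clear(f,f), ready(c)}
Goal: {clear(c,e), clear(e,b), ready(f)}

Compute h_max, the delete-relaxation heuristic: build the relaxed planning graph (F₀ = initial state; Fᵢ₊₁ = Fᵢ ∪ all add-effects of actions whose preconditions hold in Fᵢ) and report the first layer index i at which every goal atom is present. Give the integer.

2

F0 = init (5 atoms)
F1 = F0 ∪ {inpos(e), inpos(f), ready(e), ready(f)}  (9 atoms)
F2 = F1 ∪ {clear(c,e), clear(c,f), clear(e,f), clear(f,e)}  (13 atoms)
goal ⊆ F2  ⇒  h_max = 2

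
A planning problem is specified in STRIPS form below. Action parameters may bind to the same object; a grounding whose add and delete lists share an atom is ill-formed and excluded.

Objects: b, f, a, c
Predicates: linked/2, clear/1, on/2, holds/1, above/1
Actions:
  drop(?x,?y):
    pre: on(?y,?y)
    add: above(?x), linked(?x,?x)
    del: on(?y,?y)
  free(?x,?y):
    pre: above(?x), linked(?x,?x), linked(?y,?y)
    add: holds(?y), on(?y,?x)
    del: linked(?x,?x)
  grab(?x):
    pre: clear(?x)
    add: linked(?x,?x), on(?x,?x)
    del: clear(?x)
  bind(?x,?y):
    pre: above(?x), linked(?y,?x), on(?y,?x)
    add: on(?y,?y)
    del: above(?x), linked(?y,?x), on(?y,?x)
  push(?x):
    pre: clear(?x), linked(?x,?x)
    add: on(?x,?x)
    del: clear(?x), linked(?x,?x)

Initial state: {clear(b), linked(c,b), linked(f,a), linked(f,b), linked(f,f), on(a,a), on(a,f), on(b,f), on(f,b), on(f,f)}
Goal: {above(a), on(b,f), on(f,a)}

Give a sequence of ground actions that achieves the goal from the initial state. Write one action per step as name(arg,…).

1. drop(a,f)  →  {above(a), clear(b), linked(a,a), linked(c,b), linked(f,a), linked(f,b), linked(f,f), on(a,a), on(a,f), on(b,f), on(f,b)}
2. free(a,f)  →  {above(a), clear(b), holds(f), linked(c,b), linked(f,a), linked(f,b), linked(f,f), on(a,a), on(a,f), on(b,f), on(f,a), on(f,b)}

drop(a,f); free(a,f)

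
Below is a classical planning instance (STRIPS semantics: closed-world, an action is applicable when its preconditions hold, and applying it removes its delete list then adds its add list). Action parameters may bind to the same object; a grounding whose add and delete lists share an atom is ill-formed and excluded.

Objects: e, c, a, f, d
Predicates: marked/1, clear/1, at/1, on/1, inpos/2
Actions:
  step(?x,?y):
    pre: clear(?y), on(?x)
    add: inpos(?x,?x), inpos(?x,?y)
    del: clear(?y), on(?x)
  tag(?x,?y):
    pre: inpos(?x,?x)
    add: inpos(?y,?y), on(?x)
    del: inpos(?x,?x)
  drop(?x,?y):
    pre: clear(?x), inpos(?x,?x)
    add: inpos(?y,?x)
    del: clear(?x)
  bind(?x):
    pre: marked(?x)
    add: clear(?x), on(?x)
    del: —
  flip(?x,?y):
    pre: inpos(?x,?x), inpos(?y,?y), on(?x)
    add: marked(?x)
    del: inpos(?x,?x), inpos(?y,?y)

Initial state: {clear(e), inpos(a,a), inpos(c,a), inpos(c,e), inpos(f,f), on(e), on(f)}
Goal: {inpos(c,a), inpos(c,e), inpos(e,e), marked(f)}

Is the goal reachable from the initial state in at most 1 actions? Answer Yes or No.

1. step(e,e)  →  {inpos(a,a), inpos(c,a), inpos(c,e), inpos(e,e), inpos(f,f), on(f)}
2. flip(f,a)  →  {inpos(c,a), inpos(c,e), inpos(e,e), marked(f), on(f)}
optimal plan length = 2; 2 > 1

No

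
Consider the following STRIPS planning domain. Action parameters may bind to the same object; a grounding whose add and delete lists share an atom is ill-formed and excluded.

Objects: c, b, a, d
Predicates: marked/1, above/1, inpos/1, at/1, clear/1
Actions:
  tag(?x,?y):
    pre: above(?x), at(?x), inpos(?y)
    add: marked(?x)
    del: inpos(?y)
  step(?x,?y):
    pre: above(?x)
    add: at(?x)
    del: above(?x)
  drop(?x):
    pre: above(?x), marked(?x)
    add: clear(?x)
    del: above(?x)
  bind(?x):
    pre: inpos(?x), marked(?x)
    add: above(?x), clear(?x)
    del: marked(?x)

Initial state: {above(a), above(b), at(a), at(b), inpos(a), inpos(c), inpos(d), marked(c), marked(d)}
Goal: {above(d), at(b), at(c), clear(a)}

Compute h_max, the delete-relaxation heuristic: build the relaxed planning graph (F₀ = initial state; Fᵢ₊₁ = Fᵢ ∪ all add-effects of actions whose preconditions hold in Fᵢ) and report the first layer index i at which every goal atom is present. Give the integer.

F0 = init (9 atoms)
F1 = F0 ∪ {above(c), above(d), clear(c), clear(d), marked(a), marked(b)}  (15 atoms)
F2 = F1 ∪ {at(c), at(d), clear(a), clear(b)}  (19 atoms)
goal ⊆ F2  ⇒  h_max = 2

2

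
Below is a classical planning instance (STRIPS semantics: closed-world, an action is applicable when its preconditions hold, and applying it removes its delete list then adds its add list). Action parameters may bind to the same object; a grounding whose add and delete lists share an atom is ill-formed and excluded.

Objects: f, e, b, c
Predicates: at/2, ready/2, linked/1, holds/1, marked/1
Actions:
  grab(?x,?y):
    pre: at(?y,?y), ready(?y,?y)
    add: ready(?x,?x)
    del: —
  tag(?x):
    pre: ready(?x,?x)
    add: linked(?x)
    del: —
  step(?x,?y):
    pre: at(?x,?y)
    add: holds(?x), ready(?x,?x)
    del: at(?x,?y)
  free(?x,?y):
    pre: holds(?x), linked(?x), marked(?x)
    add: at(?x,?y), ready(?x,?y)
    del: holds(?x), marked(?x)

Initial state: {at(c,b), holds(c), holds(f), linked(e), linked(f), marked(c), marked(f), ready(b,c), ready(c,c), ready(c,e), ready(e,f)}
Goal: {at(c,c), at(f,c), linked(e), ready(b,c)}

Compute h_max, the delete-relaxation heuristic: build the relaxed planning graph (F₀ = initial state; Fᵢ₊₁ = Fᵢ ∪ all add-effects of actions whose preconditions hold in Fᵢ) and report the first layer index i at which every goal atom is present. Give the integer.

F0 = init (11 atoms)
F1 = F0 ∪ {at(f,b), at(f,c), at(f,e), at(f,f), linked(c), ready(f,b), ready(f,c), ready(f,e), ready(f,f)}  (20 atoms)
F2 = F1 ∪ {at(c,c), at(c,e), at(c,f), ready(b,b), ready(c,b), ready(c,f), ready(e,e)}  (27 atoms)
goal ⊆ F2  ⇒  h_max = 2

2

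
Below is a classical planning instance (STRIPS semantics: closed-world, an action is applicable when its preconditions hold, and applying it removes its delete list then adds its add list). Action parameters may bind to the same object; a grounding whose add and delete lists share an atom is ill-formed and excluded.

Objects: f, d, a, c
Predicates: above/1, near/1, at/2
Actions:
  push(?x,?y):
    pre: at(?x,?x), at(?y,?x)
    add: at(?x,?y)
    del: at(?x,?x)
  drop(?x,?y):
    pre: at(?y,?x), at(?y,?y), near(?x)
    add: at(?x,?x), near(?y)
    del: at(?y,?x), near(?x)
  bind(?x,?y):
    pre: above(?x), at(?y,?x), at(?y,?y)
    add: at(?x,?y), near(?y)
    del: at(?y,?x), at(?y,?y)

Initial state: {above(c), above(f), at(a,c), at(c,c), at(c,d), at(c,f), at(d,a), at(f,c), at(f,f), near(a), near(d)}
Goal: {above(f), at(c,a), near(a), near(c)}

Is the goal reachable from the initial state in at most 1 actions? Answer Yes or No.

No

1. drop(d,c)  →  {above(c), above(f), at(a,c), at(c,c), at(c,f), at(d,a), at(d,d), at(f,c), at(f,f), near(a), near(c)}
2. push(c,a)  →  {above(c), above(f), at(a,c), at(c,a), at(c,f), at(d,a), at(d,d), at(f,c), at(f,f), near(a), near(c)}
optimal plan length = 2; 2 > 1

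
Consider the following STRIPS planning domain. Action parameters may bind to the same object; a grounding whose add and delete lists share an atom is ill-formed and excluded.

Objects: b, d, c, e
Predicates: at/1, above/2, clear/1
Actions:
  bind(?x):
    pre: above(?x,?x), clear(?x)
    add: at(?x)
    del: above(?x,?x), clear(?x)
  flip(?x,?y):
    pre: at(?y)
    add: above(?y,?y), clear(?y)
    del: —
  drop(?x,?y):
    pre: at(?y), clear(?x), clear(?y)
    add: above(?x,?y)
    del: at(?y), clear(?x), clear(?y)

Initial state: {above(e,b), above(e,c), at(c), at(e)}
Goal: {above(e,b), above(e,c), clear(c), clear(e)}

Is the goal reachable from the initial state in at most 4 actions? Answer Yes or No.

1. flip(b,c)  →  {above(c,c), above(e,b), above(e,c), at(c), at(e), clear(c)}
2. flip(b,e)  →  {above(c,c), above(e,b), above(e,c), above(e,e), at(c), at(e), clear(c), clear(e)}
optimal plan length = 2; 2 ≤ 4

Yes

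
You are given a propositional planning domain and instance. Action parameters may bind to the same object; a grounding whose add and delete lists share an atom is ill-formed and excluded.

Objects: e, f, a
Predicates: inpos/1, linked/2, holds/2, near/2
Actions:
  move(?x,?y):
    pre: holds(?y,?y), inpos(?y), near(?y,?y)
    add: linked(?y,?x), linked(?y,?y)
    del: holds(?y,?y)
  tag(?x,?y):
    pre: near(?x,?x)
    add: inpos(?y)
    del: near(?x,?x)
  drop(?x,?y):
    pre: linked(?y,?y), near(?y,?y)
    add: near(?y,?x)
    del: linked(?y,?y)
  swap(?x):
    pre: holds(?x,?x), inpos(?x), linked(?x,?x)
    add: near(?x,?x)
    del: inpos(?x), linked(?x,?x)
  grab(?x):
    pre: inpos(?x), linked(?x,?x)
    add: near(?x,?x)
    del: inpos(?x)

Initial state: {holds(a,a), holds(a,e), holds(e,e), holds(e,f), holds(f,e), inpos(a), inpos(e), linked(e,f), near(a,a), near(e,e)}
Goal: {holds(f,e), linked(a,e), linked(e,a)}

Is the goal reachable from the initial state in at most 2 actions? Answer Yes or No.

Yes

1. move(e,a)  →  {holds(a,e), holds(e,e), holds(e,f), holds(f,e), inpos(a), inpos(e), linked(a,a), linked(a,e), linked(e,f), near(a,a), near(e,e)}
2. move(a,e)  →  {holds(a,e), holds(e,f), holds(f,e), inpos(a), inpos(e), linked(a,a), linked(a,e), linked(e,a), linked(e,e), linked(e,f), near(a,a), near(e,e)}
optimal plan length = 2; 2 ≤ 2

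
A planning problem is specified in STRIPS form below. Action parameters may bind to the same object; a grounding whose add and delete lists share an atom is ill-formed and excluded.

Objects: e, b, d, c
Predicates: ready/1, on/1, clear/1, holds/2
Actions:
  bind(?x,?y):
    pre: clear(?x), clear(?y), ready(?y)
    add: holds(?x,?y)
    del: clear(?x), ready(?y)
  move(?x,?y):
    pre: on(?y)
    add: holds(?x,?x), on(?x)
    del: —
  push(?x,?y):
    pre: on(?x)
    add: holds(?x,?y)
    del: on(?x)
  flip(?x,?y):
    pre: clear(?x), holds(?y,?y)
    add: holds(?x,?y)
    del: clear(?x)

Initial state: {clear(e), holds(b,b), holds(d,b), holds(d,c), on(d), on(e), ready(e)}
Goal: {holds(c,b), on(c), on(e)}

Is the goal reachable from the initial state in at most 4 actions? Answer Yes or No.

1. move(c,e)  →  {clear(e), holds(b,b), holds(c,c), holds(d,b), holds(d,c), on(c), on(d), on(e), ready(e)}
2. push(c,b)  →  {clear(e), holds(b,b), holds(c,b), holds(c,c), holds(d,b), holds(d,c), on(d), on(e), ready(e)}
3. move(c,e)  →  {clear(e), holds(b,b), holds(c,b), holds(c,c), holds(d,b), holds(d,c), on(c), on(d), on(e), ready(e)}
optimal plan length = 3; 3 ≤ 4

Yes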